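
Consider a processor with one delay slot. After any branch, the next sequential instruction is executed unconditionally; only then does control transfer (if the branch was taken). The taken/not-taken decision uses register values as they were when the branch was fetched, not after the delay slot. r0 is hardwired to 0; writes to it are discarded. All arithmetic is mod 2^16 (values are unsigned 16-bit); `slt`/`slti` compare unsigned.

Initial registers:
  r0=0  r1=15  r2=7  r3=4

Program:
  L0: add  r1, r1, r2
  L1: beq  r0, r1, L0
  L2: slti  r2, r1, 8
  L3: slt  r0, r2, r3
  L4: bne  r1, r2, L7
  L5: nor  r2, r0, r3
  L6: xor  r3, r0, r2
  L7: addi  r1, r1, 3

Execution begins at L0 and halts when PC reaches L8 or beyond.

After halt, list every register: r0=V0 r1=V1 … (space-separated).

  step pc=0: add  r1, r1, r2  regs=(0,22,7,4)
  step pc=1: beq  r0, r1, L0  cond=F  regs=(0,22,7,4)
  step pc=2: slti  r2, r1, 8  regs=(0,22,0,4)
  step pc=3: slt  r0, r2, r3  regs=(0,22,0,4)
  step pc=4: bne  r1, r2, L7  cond=T  regs=(0,22,0,4)
  step pc=5: nor  r2, r0, r3  regs=(0,22,65531,4)
  step pc=7: addi  r1, r1, 3  regs=(0,25,65531,4)

r0=0 r1=25 r2=65531 r3=4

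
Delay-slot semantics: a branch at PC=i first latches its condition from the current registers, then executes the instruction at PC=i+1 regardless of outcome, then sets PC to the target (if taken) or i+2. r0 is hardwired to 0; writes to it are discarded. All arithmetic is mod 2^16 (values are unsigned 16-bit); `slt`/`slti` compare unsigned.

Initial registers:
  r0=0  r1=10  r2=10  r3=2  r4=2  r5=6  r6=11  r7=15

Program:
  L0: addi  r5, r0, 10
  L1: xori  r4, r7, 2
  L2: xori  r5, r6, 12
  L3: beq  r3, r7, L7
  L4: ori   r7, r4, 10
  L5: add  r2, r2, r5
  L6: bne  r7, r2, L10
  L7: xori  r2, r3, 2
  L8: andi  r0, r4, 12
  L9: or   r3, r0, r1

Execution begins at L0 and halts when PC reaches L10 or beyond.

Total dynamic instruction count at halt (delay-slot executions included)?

8

[0] addi  r5, r0, 10  →  {r0:0, r1:10, r2:10, r3:2, r4:2, r5:10, r6:11, r7:15}
[1] xori  r4, r7, 2  →  {r0:0, r1:10, r2:10, r3:2, r4:13, r5:10, r6:11, r7:15}
[2] xori  r5, r6, 12  →  {r0:0, r1:10, r2:10, r3:2, r4:13, r5:7, r6:11, r7:15}
[3] beq  r3, r7, L7  →  {r0:0, r1:10, r2:10, r3:2, r4:13, r5:7, r6:11, r7:15}  ⟨branch fallthrough⟩
[4] ori   r7, r4, 10  →  {r0:0, r1:10, r2:10, r3:2, r4:13, r5:7, r6:11, r7:15}
[5] add  r2, r2, r5  →  {r0:0, r1:10, r2:17, r3:2, r4:13, r5:7, r6:11, r7:15}
[6] bne  r7, r2, L10  →  {r0:0, r1:10, r2:17, r3:2, r4:13, r5:7, r6:11, r7:15}  ⟨branch taken⟩
[7] xori  r2, r3, 2  →  {r0:0, r1:10, r2:0, r3:2, r4:13, r5:7, r6:11, r7:15}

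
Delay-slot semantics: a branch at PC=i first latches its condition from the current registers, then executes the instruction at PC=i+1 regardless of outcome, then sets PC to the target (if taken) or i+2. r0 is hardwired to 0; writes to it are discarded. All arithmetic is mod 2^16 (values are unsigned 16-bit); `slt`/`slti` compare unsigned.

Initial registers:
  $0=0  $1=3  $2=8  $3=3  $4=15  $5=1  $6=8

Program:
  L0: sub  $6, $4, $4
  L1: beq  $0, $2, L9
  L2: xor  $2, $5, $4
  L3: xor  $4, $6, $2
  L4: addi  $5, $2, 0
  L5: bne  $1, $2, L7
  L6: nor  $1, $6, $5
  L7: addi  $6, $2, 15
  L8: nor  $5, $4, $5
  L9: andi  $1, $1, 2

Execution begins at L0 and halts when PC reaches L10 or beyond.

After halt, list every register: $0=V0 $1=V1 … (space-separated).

#0 sub  $6, $4, $4 ; 0/3/8/3/15/1/0
#1 beq  $0, $2, L9 ; 0/3/8/3/15/1/0 ; →fallthru
#2 xor  $2, $5, $4 ; 0/3/14/3/15/1/0
#3 xor  $4, $6, $2 ; 0/3/14/3/14/1/0
#4 addi  $5, $2, 0 ; 0/3/14/3/14/14/0
#5 bne  $1, $2, L7 ; 0/3/14/3/14/14/0 ; →target
#6 nor  $1, $6, $5 ; 0/65521/14/3/14/14/0
#7 addi  $6, $2, 15 ; 0/65521/14/3/14/14/29
#8 nor  $5, $4, $5 ; 0/65521/14/3/14/65521/29
#9 andi  $1, $1, 2 ; 0/0/14/3/14/65521/29

$0=0 $1=0 $2=14 $3=3 $4=14 $5=65521 $6=29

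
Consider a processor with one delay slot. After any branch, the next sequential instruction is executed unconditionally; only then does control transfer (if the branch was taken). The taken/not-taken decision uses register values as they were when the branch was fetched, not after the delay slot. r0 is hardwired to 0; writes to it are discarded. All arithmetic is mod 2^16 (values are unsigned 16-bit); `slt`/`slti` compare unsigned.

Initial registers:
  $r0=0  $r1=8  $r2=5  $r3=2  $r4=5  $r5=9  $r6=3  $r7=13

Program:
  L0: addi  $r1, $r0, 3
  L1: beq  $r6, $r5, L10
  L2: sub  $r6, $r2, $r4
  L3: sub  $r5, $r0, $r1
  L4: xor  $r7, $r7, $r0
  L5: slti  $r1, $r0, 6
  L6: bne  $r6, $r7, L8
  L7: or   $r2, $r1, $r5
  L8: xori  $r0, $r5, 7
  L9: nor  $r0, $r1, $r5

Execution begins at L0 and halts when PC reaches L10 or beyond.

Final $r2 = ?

PC=0  addi  $r1, $r0, 3      | $r0=0 $r1=3 $r2=5 $r3=2 $r4=5 $r5=9 $r6=3 $r7=13
PC=1  beq  $r6, $r5, L10     | $r0=0 $r1=3 $r2=5 $r3=2 $r4=5 $r5=9 $r6=3 $r7=13  [not taken]
PC=2  sub  $r6, $r2, $r4     | $r0=0 $r1=3 $r2=5 $r3=2 $r4=5 $r5=9 $r6=0 $r7=13
PC=3  sub  $r5, $r0, $r1     | $r0=0 $r1=3 $r2=5 $r3=2 $r4=5 $r5=65533 $r6=0 $r7=13
PC=4  xor  $r7, $r7, $r0     | $r0=0 $r1=3 $r2=5 $r3=2 $r4=5 $r5=65533 $r6=0 $r7=13
PC=5  slti  $r1, $r0, 6      | $r0=0 $r1=1 $r2=5 $r3=2 $r4=5 $r5=65533 $r6=0 $r7=13
PC=6  bne  $r6, $r7, L8      | $r0=0 $r1=1 $r2=5 $r3=2 $r4=5 $r5=65533 $r6=0 $r7=13  [TAKEN]
PC=7  or   $r2, $r1, $r5     | $r0=0 $r1=1 $r2=65533 $r3=2 $r4=5 $r5=65533 $r6=0 $r7=13
PC=8  xori  $r0, $r5, 7      | $r0=0 $r1=1 $r2=65533 $r3=2 $r4=5 $r5=65533 $r6=0 $r7=13
PC=9  nor  $r0, $r1, $r5     | $r0=0 $r1=1 $r2=65533 $r3=2 $r4=5 $r5=65533 $r6=0 $r7=13

65533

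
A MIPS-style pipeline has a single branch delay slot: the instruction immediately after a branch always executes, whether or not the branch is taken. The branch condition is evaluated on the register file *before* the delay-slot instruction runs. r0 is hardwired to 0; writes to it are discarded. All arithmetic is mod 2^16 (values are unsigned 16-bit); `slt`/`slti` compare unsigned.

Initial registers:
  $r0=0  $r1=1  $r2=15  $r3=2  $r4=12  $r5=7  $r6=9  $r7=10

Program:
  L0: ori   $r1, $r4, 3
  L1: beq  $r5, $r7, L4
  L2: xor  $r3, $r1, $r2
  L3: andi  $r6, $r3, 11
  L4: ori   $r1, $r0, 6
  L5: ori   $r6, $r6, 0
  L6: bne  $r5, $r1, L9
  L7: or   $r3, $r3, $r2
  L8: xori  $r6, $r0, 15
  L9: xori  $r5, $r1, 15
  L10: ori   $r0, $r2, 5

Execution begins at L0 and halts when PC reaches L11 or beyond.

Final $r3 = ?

15

[0] ori   $r1, $r4, 3  →  {$r0:0, $r1:15, $r2:15, $r3:2, $r4:12, $r5:7, $r6:9, $r7:10}
[1] beq  $r5, $r7, L4  →  {$r0:0, $r1:15, $r2:15, $r3:2, $r4:12, $r5:7, $r6:9, $r7:10}  ⟨branch fallthrough⟩
[2] xor  $r3, $r1, $r2  →  {$r0:0, $r1:15, $r2:15, $r3:0, $r4:12, $r5:7, $r6:9, $r7:10}
[3] andi  $r6, $r3, 11  →  {$r0:0, $r1:15, $r2:15, $r3:0, $r4:12, $r5:7, $r6:0, $r7:10}
[4] ori   $r1, $r0, 6  →  {$r0:0, $r1:6, $r2:15, $r3:0, $r4:12, $r5:7, $r6:0, $r7:10}
[5] ori   $r6, $r6, 0  →  {$r0:0, $r1:6, $r2:15, $r3:0, $r4:12, $r5:7, $r6:0, $r7:10}
[6] bne  $r5, $r1, L9  →  {$r0:0, $r1:6, $r2:15, $r3:0, $r4:12, $r5:7, $r6:0, $r7:10}  ⟨branch taken⟩
[7] or   $r3, $r3, $r2  →  {$r0:0, $r1:6, $r2:15, $r3:15, $r4:12, $r5:7, $r6:0, $r7:10}
[9] xori  $r5, $r1, 15  →  {$r0:0, $r1:6, $r2:15, $r3:15, $r4:12, $r5:9, $r6:0, $r7:10}
[10] ori   $r0, $r2, 5  →  {$r0:0, $r1:6, $r2:15, $r3:15, $r4:12, $r5:9, $r6:0, $r7:10}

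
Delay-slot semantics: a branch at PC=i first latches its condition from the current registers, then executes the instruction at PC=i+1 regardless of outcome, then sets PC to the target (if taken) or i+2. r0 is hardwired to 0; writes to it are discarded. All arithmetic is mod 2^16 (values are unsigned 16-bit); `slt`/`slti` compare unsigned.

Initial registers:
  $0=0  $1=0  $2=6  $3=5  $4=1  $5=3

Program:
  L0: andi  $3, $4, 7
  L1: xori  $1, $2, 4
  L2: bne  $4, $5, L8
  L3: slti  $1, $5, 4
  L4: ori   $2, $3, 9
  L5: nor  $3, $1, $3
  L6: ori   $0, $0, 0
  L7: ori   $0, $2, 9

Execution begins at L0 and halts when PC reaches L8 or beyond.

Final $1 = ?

  step pc=0: andi  $3, $4, 7  regs=(0,0,6,1,1,3)
  step pc=1: xori  $1, $2, 4  regs=(0,2,6,1,1,3)
  step pc=2: bne  $4, $5, L8  cond=T  regs=(0,2,6,1,1,3)
  step pc=3: slti  $1, $5, 4  regs=(0,1,6,1,1,3)

1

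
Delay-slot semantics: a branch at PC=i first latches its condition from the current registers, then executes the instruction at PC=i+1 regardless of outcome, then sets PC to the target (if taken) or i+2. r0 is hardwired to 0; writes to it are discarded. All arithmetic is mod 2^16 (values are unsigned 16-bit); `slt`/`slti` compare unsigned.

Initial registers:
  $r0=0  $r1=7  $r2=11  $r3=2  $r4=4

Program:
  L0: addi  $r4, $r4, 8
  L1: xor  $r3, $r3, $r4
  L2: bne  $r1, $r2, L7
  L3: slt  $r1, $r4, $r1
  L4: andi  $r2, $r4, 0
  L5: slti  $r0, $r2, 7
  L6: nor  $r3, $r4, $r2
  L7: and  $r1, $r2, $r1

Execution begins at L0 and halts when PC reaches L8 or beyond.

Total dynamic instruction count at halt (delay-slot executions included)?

5

[0] addi  $r4, $r4, 8  →  {$r0:0, $r1:7, $r2:11, $r3:2, $r4:12}
[1] xor  $r3, $r3, $r4  →  {$r0:0, $r1:7, $r2:11, $r3:14, $r4:12}
[2] bne  $r1, $r2, L7  →  {$r0:0, $r1:7, $r2:11, $r3:14, $r4:12}  ⟨branch taken⟩
[3] slt  $r1, $r4, $r1  →  {$r0:0, $r1:0, $r2:11, $r3:14, $r4:12}
[7] and  $r1, $r2, $r1  →  {$r0:0, $r1:0, $r2:11, $r3:14, $r4:12}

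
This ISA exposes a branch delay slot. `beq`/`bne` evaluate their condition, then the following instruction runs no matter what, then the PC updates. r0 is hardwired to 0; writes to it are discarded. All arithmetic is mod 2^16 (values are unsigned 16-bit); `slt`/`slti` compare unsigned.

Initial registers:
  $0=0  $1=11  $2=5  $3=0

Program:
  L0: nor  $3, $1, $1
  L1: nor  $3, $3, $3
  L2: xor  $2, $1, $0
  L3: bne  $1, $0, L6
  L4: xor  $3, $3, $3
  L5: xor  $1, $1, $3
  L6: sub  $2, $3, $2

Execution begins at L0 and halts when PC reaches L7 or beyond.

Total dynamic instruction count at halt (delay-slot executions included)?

  step pc=0: nor  $3, $1, $1  regs=(0,11,5,65524)
  step pc=1: nor  $3, $3, $3  regs=(0,11,5,11)
  step pc=2: xor  $2, $1, $0  regs=(0,11,11,11)
  step pc=3: bne  $1, $0, L6  cond=T  regs=(0,11,11,11)
  step pc=4: xor  $3, $3, $3  regs=(0,11,11,0)
  step pc=6: sub  $2, $3, $2  regs=(0,11,65525,0)

6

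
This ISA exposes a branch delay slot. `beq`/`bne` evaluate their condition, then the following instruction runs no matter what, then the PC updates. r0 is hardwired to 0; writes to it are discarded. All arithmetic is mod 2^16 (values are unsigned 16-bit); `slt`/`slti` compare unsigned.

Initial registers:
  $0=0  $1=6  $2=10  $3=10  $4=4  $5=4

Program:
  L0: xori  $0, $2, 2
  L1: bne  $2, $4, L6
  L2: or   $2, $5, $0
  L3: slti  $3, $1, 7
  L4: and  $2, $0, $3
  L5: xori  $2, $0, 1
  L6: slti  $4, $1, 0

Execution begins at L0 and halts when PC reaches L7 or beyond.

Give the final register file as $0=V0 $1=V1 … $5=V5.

$0=0 $1=6 $2=4 $3=10 $4=0 $5=4

PC=0  xori  $0, $2, 2        | $0=0 $1=6 $2=10 $3=10 $4=4 $5=4
PC=1  bne  $2, $4, L6        | $0=0 $1=6 $2=10 $3=10 $4=4 $5=4  [TAKEN]
PC=2  or   $2, $5, $0        | $0=0 $1=6 $2=4 $3=10 $4=4 $5=4
PC=6  slti  $4, $1, 0        | $0=0 $1=6 $2=4 $3=10 $4=0 $5=4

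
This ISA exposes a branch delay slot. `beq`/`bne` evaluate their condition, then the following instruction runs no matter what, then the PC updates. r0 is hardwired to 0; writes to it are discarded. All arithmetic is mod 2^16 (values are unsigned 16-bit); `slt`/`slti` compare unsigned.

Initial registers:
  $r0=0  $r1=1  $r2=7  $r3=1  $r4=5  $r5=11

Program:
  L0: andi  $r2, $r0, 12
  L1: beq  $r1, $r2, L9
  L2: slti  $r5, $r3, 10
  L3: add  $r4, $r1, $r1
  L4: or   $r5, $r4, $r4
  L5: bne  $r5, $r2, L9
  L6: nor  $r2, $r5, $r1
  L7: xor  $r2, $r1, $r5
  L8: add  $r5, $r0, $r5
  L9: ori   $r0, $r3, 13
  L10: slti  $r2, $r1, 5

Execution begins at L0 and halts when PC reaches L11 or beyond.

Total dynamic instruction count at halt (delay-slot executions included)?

9

  step pc=0: andi  $r2, $r0, 12  regs=(0,1,0,1,5,11)
  step pc=1: beq  $r1, $r2, L9  cond=F  regs=(0,1,0,1,5,11)
  step pc=2: slti  $r5, $r3, 10  regs=(0,1,0,1,5,1)
  step pc=3: add  $r4, $r1, $r1  regs=(0,1,0,1,2,1)
  step pc=4: or   $r5, $r4, $r4  regs=(0,1,0,1,2,2)
  step pc=5: bne  $r5, $r2, L9  cond=T  regs=(0,1,0,1,2,2)
  step pc=6: nor  $r2, $r5, $r1  regs=(0,1,65532,1,2,2)
  step pc=9: ori   $r0, $r3, 13  regs=(0,1,65532,1,2,2)
  step pc=10: slti  $r2, $r1, 5  regs=(0,1,1,1,2,2)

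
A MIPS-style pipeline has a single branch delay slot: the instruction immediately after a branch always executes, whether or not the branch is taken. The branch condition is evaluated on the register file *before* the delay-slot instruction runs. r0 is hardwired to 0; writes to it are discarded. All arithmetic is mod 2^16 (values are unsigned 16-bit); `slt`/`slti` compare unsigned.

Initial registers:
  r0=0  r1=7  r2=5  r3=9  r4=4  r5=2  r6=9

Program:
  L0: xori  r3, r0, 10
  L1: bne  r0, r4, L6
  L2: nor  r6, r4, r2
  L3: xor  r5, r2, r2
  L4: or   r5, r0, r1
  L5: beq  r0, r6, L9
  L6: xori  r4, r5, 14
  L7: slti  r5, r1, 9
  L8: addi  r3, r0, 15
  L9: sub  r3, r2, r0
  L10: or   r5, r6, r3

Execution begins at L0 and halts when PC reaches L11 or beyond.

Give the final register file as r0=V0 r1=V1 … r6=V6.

[0] xori  r3, r0, 10  →  {r0:0, r1:7, r2:5, r3:10, r4:4, r5:2, r6:9}
[1] bne  r0, r4, L6  →  {r0:0, r1:7, r2:5, r3:10, r4:4, r5:2, r6:9}  ⟨branch taken⟩
[2] nor  r6, r4, r2  →  {r0:0, r1:7, r2:5, r3:10, r4:4, r5:2, r6:65530}
[6] xori  r4, r5, 14  →  {r0:0, r1:7, r2:5, r3:10, r4:12, r5:2, r6:65530}
[7] slti  r5, r1, 9  →  {r0:0, r1:7, r2:5, r3:10, r4:12, r5:1, r6:65530}
[8] addi  r3, r0, 15  →  {r0:0, r1:7, r2:5, r3:15, r4:12, r5:1, r6:65530}
[9] sub  r3, r2, r0  →  {r0:0, r1:7, r2:5, r3:5, r4:12, r5:1, r6:65530}
[10] or   r5, r6, r3  →  {r0:0, r1:7, r2:5, r3:5, r4:12, r5:65535, r6:65530}

r0=0 r1=7 r2=5 r3=5 r4=12 r5=65535 r6=65530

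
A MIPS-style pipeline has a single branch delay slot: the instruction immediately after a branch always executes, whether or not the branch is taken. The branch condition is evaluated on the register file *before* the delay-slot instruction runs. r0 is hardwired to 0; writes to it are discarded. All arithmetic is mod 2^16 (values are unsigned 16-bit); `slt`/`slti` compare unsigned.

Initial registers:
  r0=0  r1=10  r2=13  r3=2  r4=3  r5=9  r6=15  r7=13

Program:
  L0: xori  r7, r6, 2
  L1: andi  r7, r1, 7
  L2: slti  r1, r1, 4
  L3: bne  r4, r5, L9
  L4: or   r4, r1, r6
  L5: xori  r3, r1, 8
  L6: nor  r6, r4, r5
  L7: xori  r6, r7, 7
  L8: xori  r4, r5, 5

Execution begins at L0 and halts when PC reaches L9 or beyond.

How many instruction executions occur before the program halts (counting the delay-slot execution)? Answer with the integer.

#0 xori  r7, r6, 2 ; 0/10/13/2/3/9/15/13
#1 andi  r7, r1, 7 ; 0/10/13/2/3/9/15/2
#2 slti  r1, r1, 4 ; 0/0/13/2/3/9/15/2
#3 bne  r4, r5, L9 ; 0/0/13/2/3/9/15/2 ; →target
#4 or   r4, r1, r6 ; 0/0/13/2/15/9/15/2

5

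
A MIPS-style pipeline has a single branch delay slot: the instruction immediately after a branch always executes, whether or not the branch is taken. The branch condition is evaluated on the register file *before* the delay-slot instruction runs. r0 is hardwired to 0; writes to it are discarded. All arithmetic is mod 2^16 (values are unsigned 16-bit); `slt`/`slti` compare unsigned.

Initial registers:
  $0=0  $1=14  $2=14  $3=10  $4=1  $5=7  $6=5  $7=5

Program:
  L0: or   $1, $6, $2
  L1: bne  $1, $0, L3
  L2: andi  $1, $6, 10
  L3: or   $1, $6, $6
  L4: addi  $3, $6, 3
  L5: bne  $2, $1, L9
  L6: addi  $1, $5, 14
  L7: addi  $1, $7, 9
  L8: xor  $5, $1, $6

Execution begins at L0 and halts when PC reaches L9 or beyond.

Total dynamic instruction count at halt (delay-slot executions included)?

7

[0] or   $1, $6, $2  →  {$0:0, $1:15, $2:14, $3:10, $4:1, $5:7, $6:5, $7:5}
[1] bne  $1, $0, L3  →  {$0:0, $1:15, $2:14, $3:10, $4:1, $5:7, $6:5, $7:5}  ⟨branch taken⟩
[2] andi  $1, $6, 10  →  {$0:0, $1:0, $2:14, $3:10, $4:1, $5:7, $6:5, $7:5}
[3] or   $1, $6, $6  →  {$0:0, $1:5, $2:14, $3:10, $4:1, $5:7, $6:5, $7:5}
[4] addi  $3, $6, 3  →  {$0:0, $1:5, $2:14, $3:8, $4:1, $5:7, $6:5, $7:5}
[5] bne  $2, $1, L9  →  {$0:0, $1:5, $2:14, $3:8, $4:1, $5:7, $6:5, $7:5}  ⟨branch taken⟩
[6] addi  $1, $5, 14  →  {$0:0, $1:21, $2:14, $3:8, $4:1, $5:7, $6:5, $7:5}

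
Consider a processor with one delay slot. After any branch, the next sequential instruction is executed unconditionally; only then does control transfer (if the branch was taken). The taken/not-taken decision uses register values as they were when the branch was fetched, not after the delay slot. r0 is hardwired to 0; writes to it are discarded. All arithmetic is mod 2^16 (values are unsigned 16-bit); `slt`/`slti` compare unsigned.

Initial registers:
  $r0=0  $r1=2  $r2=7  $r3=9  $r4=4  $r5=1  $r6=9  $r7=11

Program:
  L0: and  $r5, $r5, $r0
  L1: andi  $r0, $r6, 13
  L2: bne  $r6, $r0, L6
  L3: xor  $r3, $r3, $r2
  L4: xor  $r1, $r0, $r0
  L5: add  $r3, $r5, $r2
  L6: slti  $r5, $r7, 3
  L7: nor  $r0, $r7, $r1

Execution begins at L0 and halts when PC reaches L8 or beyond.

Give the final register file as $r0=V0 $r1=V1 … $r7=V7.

$r0=0 $r1=2 $r2=7 $r3=14 $r4=4 $r5=0 $r6=9 $r7=11

#0 and  $r5, $r5, $r0 ; 0/2/7/9/4/0/9/11
#1 andi  $r0, $r6, 13 ; 0/2/7/9/4/0/9/11
#2 bne  $r6, $r0, L6 ; 0/2/7/9/4/0/9/11 ; →target
#3 xor  $r3, $r3, $r2 ; 0/2/7/14/4/0/9/11
#6 slti  $r5, $r7, 3 ; 0/2/7/14/4/0/9/11
#7 nor  $r0, $r7, $r1 ; 0/2/7/14/4/0/9/11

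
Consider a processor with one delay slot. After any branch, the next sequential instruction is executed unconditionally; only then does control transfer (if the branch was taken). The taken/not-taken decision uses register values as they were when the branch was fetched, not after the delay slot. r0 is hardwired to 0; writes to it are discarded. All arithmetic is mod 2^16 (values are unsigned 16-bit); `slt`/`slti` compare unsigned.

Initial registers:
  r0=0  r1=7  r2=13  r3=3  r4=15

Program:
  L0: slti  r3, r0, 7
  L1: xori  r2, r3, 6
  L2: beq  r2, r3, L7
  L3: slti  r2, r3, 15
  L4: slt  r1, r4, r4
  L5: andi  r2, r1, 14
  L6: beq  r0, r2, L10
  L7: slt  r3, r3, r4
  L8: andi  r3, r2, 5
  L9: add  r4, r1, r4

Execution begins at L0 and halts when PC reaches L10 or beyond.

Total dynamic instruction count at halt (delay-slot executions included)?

  step pc=0: slti  r3, r0, 7  regs=(0,7,13,1,15)
  step pc=1: xori  r2, r3, 6  regs=(0,7,7,1,15)
  step pc=2: beq  r2, r3, L7  cond=F  regs=(0,7,7,1,15)
  step pc=3: slti  r2, r3, 15  regs=(0,7,1,1,15)
  step pc=4: slt  r1, r4, r4  regs=(0,0,1,1,15)
  step pc=5: andi  r2, r1, 14  regs=(0,0,0,1,15)
  step pc=6: beq  r0, r2, L10  cond=T  regs=(0,0,0,1,15)
  step pc=7: slt  r3, r3, r4  regs=(0,0,0,1,15)

8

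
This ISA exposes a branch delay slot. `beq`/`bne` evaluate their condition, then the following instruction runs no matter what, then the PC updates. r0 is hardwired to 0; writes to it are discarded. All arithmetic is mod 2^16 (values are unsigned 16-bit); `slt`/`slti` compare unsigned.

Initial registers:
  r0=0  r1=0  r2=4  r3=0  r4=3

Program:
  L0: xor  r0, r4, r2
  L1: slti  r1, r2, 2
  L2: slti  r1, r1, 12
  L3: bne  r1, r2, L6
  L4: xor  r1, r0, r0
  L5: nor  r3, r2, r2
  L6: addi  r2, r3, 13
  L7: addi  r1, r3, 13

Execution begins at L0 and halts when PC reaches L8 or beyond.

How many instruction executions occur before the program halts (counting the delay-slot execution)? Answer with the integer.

7

  step pc=0: xor  r0, r4, r2  regs=(0,0,4,0,3)
  step pc=1: slti  r1, r2, 2  regs=(0,0,4,0,3)
  step pc=2: slti  r1, r1, 12  regs=(0,1,4,0,3)
  step pc=3: bne  r1, r2, L6  cond=T  regs=(0,1,4,0,3)
  step pc=4: xor  r1, r0, r0  regs=(0,0,4,0,3)
  step pc=6: addi  r2, r3, 13  regs=(0,0,13,0,3)
  step pc=7: addi  r1, r3, 13  regs=(0,13,13,0,3)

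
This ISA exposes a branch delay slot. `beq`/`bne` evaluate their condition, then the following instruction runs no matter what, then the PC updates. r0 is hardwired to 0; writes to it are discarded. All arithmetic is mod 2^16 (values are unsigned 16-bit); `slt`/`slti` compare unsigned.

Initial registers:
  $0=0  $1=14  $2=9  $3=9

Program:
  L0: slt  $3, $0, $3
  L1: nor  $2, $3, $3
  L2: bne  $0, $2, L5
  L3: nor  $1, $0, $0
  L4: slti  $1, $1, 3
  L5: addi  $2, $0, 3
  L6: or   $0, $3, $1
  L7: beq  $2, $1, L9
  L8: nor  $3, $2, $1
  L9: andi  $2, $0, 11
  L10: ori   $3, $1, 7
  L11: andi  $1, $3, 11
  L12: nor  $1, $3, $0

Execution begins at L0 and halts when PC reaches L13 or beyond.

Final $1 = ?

#0 slt  $3, $0, $3 ; 0/14/9/1
#1 nor  $2, $3, $3 ; 0/14/65534/1
#2 bne  $0, $2, L5 ; 0/14/65534/1 ; →target
#3 nor  $1, $0, $0 ; 0/65535/65534/1
#5 addi  $2, $0, 3 ; 0/65535/3/1
#6 or   $0, $3, $1 ; 0/65535/3/1
#7 beq  $2, $1, L9 ; 0/65535/3/1 ; →fallthru
#8 nor  $3, $2, $1 ; 0/65535/3/0
#9 andi  $2, $0, 11 ; 0/65535/0/0
#10 ori   $3, $1, 7 ; 0/65535/0/65535
#11 andi  $1, $3, 11 ; 0/11/0/65535
#12 nor  $1, $3, $0 ; 0/0/0/65535

0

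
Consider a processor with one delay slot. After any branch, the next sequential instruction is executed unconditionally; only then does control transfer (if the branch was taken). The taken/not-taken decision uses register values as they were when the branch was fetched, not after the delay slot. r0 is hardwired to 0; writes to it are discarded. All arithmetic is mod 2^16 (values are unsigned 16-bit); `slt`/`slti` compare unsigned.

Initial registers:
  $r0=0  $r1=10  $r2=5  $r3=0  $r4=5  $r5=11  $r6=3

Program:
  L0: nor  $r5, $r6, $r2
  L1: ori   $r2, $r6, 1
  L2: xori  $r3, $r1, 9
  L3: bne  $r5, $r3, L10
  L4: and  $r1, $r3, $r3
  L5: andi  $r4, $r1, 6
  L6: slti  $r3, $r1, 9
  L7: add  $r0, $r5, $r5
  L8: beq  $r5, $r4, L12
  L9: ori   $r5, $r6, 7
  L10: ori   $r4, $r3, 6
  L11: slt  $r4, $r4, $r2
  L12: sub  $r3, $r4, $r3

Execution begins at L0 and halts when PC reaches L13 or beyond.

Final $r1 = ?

[0] nor  $r5, $r6, $r2  →  {$r0:0, $r1:10, $r2:5, $r3:0, $r4:5, $r5:65528, $r6:3}
[1] ori   $r2, $r6, 1  →  {$r0:0, $r1:10, $r2:3, $r3:0, $r4:5, $r5:65528, $r6:3}
[2] xori  $r3, $r1, 9  →  {$r0:0, $r1:10, $r2:3, $r3:3, $r4:5, $r5:65528, $r6:3}
[3] bne  $r5, $r3, L10  →  {$r0:0, $r1:10, $r2:3, $r3:3, $r4:5, $r5:65528, $r6:3}  ⟨branch taken⟩
[4] and  $r1, $r3, $r3  →  {$r0:0, $r1:3, $r2:3, $r3:3, $r4:5, $r5:65528, $r6:3}
[10] ori   $r4, $r3, 6  →  {$r0:0, $r1:3, $r2:3, $r3:3, $r4:7, $r5:65528, $r6:3}
[11] slt  $r4, $r4, $r2  →  {$r0:0, $r1:3, $r2:3, $r3:3, $r4:0, $r5:65528, $r6:3}
[12] sub  $r3, $r4, $r3  →  {$r0:0, $r1:3, $r2:3, $r3:65533, $r4:0, $r5:65528, $r6:3}

3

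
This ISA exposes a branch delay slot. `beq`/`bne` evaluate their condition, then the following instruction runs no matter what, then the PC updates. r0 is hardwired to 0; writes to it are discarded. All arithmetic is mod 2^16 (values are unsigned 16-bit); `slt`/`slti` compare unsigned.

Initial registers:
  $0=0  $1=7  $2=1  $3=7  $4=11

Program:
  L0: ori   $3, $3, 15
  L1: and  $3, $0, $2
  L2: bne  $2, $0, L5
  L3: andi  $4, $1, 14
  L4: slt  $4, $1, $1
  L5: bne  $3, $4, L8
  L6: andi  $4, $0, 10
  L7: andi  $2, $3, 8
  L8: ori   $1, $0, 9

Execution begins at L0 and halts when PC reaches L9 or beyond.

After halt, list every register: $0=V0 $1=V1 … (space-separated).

PC=0  ori   $3, $3, 15       | $0=0 $1=7 $2=1 $3=15 $4=11
PC=1  and  $3, $0, $2        | $0=0 $1=7 $2=1 $3=0 $4=11
PC=2  bne  $2, $0, L5        | $0=0 $1=7 $2=1 $3=0 $4=11  [TAKEN]
PC=3  andi  $4, $1, 14       | $0=0 $1=7 $2=1 $3=0 $4=6
PC=5  bne  $3, $4, L8        | $0=0 $1=7 $2=1 $3=0 $4=6  [TAKEN]
PC=6  andi  $4, $0, 10       | $0=0 $1=7 $2=1 $3=0 $4=0
PC=8  ori   $1, $0, 9        | $0=0 $1=9 $2=1 $3=0 $4=0

$0=0 $1=9 $2=1 $3=0 $4=0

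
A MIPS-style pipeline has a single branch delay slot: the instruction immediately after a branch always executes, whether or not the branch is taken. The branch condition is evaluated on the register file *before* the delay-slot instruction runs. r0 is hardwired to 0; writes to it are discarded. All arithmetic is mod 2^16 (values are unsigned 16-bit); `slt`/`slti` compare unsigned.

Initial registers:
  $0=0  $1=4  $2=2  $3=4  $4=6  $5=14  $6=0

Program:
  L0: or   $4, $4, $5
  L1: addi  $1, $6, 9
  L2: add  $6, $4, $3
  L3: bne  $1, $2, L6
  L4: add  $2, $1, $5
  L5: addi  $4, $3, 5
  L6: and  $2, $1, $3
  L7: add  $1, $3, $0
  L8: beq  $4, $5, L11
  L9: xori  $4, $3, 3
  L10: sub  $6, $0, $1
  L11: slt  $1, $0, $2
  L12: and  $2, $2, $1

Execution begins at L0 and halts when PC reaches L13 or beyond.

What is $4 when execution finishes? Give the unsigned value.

7

#0 or   $4, $4, $5 ; 0/4/2/4/14/14/0
#1 addi  $1, $6, 9 ; 0/9/2/4/14/14/0
#2 add  $6, $4, $3 ; 0/9/2/4/14/14/18
#3 bne  $1, $2, L6 ; 0/9/2/4/14/14/18 ; →target
#4 add  $2, $1, $5 ; 0/9/23/4/14/14/18
#6 and  $2, $1, $3 ; 0/9/0/4/14/14/18
#7 add  $1, $3, $0 ; 0/4/0/4/14/14/18
#8 beq  $4, $5, L11 ; 0/4/0/4/14/14/18 ; →target
#9 xori  $4, $3, 3 ; 0/4/0/4/7/14/18
#11 slt  $1, $0, $2 ; 0/0/0/4/7/14/18
#12 and  $2, $2, $1 ; 0/0/0/4/7/14/18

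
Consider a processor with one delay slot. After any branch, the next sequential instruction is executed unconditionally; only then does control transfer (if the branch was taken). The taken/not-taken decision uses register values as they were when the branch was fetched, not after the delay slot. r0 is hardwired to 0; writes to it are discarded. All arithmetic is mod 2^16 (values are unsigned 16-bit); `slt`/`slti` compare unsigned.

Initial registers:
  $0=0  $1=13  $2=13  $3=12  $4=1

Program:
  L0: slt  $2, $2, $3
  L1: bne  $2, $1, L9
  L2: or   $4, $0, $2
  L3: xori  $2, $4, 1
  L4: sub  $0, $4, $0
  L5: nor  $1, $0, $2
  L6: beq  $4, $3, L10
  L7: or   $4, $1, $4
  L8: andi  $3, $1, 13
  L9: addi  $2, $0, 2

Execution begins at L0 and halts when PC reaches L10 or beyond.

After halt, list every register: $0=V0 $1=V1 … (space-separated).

$0=0 $1=13 $2=2 $3=12 $4=0

#0 slt  $2, $2, $3 ; 0/13/0/12/1
#1 bne  $2, $1, L9 ; 0/13/0/12/1 ; →target
#2 or   $4, $0, $2 ; 0/13/0/12/0
#9 addi  $2, $0, 2 ; 0/13/2/12/0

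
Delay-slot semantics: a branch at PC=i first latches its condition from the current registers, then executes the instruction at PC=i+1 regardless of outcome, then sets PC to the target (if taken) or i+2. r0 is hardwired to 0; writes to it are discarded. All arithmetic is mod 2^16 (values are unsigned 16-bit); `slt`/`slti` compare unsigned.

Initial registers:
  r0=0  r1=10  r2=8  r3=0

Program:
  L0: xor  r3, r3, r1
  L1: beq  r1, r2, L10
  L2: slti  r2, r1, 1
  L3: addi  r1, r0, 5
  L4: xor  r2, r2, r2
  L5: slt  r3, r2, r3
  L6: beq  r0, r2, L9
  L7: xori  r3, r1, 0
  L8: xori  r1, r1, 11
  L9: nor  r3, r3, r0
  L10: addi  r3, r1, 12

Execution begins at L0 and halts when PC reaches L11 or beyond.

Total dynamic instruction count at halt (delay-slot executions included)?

[0] xor  r3, r3, r1  →  {r0:0, r1:10, r2:8, r3:10}
[1] beq  r1, r2, L10  →  {r0:0, r1:10, r2:8, r3:10}  ⟨branch fallthrough⟩
[2] slti  r2, r1, 1  →  {r0:0, r1:10, r2:0, r3:10}
[3] addi  r1, r0, 5  →  {r0:0, r1:5, r2:0, r3:10}
[4] xor  r2, r2, r2  →  {r0:0, r1:5, r2:0, r3:10}
[5] slt  r3, r2, r3  →  {r0:0, r1:5, r2:0, r3:1}
[6] beq  r0, r2, L9  →  {r0:0, r1:5, r2:0, r3:1}  ⟨branch taken⟩
[7] xori  r3, r1, 0  →  {r0:0, r1:5, r2:0, r3:5}
[9] nor  r3, r3, r0  →  {r0:0, r1:5, r2:0, r3:65530}
[10] addi  r3, r1, 12  →  {r0:0, r1:5, r2:0, r3:17}

10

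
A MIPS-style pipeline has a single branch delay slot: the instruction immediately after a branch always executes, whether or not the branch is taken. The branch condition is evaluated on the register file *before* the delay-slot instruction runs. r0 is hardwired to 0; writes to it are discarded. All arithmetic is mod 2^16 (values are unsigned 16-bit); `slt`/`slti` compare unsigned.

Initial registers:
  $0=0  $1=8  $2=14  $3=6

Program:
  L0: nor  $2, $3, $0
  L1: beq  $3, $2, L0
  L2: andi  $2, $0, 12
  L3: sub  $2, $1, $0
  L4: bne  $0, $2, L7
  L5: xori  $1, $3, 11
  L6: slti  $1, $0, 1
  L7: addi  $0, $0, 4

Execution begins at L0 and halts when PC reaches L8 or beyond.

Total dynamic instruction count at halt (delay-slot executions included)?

7

  step pc=0: nor  $2, $3, $0  regs=(0,8,65529,6)
  step pc=1: beq  $3, $2, L0  cond=F  regs=(0,8,65529,6)
  step pc=2: andi  $2, $0, 12  regs=(0,8,0,6)
  step pc=3: sub  $2, $1, $0  regs=(0,8,8,6)
  step pc=4: bne  $0, $2, L7  cond=T  regs=(0,8,8,6)
  step pc=5: xori  $1, $3, 11  regs=(0,13,8,6)
  step pc=7: addi  $0, $0, 4  regs=(0,13,8,6)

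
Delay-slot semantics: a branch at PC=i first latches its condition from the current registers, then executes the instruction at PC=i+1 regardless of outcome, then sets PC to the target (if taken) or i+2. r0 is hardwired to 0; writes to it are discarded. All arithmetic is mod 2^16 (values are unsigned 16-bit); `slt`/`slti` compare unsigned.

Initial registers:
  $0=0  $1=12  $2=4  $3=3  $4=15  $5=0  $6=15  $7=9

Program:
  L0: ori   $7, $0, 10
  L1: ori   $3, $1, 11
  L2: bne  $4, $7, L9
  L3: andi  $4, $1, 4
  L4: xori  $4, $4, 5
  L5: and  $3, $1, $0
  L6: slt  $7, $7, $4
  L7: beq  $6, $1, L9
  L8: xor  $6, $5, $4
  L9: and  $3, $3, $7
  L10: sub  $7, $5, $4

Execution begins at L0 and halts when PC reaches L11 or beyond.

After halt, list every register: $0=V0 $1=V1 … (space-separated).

[0] ori   $7, $0, 10  →  {$0:0, $1:12, $2:4, $3:3, $4:15, $5:0, $6:15, $7:10}
[1] ori   $3, $1, 11  →  {$0:0, $1:12, $2:4, $3:15, $4:15, $5:0, $6:15, $7:10}
[2] bne  $4, $7, L9  →  {$0:0, $1:12, $2:4, $3:15, $4:15, $5:0, $6:15, $7:10}  ⟨branch taken⟩
[3] andi  $4, $1, 4  →  {$0:0, $1:12, $2:4, $3:15, $4:4, $5:0, $6:15, $7:10}
[9] and  $3, $3, $7  →  {$0:0, $1:12, $2:4, $3:10, $4:4, $5:0, $6:15, $7:10}
[10] sub  $7, $5, $4  →  {$0:0, $1:12, $2:4, $3:10, $4:4, $5:0, $6:15, $7:65532}

$0=0 $1=12 $2=4 $3=10 $4=4 $5=0 $6=15 $7=65532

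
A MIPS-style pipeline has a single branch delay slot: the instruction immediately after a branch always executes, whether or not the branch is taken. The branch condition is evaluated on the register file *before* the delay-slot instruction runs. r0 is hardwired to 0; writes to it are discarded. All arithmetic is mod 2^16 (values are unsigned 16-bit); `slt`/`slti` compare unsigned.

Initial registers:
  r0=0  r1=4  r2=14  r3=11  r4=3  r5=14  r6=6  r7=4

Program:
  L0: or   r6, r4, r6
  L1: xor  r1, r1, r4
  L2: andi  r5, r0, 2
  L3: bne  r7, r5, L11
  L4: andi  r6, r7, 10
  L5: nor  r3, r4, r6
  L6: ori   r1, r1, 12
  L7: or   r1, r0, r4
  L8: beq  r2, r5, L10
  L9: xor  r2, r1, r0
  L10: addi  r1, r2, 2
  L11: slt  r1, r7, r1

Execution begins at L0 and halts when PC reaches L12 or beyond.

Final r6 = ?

0

PC=0  or   r6, r4, r6        | r0=0 r1=4 r2=14 r3=11 r4=3 r5=14 r6=7 r7=4
PC=1  xor  r1, r1, r4        | r0=0 r1=7 r2=14 r3=11 r4=3 r5=14 r6=7 r7=4
PC=2  andi  r5, r0, 2        | r0=0 r1=7 r2=14 r3=11 r4=3 r5=0 r6=7 r7=4
PC=3  bne  r7, r5, L11       | r0=0 r1=7 r2=14 r3=11 r4=3 r5=0 r6=7 r7=4  [TAKEN]
PC=4  andi  r6, r7, 10       | r0=0 r1=7 r2=14 r3=11 r4=3 r5=0 r6=0 r7=4
PC=11 slt  r1, r7, r1        | r0=0 r1=1 r2=14 r3=11 r4=3 r5=0 r6=0 r7=4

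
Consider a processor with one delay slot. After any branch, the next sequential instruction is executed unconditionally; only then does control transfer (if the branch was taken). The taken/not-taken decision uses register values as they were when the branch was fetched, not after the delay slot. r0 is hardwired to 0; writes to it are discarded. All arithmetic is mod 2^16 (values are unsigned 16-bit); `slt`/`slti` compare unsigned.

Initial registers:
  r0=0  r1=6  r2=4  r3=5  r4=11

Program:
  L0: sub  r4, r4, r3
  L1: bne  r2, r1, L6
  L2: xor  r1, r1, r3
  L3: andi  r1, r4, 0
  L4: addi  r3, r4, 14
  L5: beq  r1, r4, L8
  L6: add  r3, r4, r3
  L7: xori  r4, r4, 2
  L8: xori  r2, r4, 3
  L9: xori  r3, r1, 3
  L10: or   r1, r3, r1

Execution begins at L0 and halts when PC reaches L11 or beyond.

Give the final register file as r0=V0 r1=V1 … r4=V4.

r0=0 r1=3 r2=7 r3=0 r4=4

  step pc=0: sub  r4, r4, r3  regs=(0,6,4,5,6)
  step pc=1: bne  r2, r1, L6  cond=T  regs=(0,6,4,5,6)
  step pc=2: xor  r1, r1, r3  regs=(0,3,4,5,6)
  step pc=6: add  r3, r4, r3  regs=(0,3,4,11,6)
  step pc=7: xori  r4, r4, 2  regs=(0,3,4,11,4)
  step pc=8: xori  r2, r4, 3  regs=(0,3,7,11,4)
  step pc=9: xori  r3, r1, 3  regs=(0,3,7,0,4)
  step pc=10: or   r1, r3, r1  regs=(0,3,7,0,4)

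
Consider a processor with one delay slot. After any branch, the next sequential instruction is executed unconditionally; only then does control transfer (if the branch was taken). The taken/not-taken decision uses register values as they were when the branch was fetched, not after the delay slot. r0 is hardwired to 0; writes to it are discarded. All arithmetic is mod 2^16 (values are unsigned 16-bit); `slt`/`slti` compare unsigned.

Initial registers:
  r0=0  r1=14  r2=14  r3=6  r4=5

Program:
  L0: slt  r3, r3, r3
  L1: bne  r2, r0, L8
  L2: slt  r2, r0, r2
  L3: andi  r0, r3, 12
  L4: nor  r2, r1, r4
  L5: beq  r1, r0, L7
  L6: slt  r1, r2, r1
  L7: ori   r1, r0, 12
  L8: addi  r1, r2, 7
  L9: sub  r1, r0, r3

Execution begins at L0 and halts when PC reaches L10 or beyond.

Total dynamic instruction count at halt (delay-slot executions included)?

#0 slt  r3, r3, r3 ; 0/14/14/0/5
#1 bne  r2, r0, L8 ; 0/14/14/0/5 ; →target
#2 slt  r2, r0, r2 ; 0/14/1/0/5
#8 addi  r1, r2, 7 ; 0/8/1/0/5
#9 sub  r1, r0, r3 ; 0/0/1/0/5

5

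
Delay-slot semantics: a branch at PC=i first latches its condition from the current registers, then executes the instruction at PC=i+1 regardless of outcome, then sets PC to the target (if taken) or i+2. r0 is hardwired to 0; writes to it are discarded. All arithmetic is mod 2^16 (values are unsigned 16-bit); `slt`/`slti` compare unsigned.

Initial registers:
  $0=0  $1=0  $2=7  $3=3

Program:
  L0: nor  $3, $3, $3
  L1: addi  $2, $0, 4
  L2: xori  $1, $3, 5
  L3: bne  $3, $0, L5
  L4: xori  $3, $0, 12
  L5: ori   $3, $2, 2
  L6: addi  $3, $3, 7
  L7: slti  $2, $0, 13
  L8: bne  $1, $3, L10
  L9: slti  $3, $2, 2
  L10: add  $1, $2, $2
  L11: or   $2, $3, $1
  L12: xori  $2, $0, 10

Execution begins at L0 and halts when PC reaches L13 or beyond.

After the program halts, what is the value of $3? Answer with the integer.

1

#0 nor  $3, $3, $3 ; 0/0/7/65532
#1 addi  $2, $0, 4 ; 0/0/4/65532
#2 xori  $1, $3, 5 ; 0/65529/4/65532
#3 bne  $3, $0, L5 ; 0/65529/4/65532 ; →target
#4 xori  $3, $0, 12 ; 0/65529/4/12
#5 ori   $3, $2, 2 ; 0/65529/4/6
#6 addi  $3, $3, 7 ; 0/65529/4/13
#7 slti  $2, $0, 13 ; 0/65529/1/13
#8 bne  $1, $3, L10 ; 0/65529/1/13 ; →target
#9 slti  $3, $2, 2 ; 0/65529/1/1
#10 add  $1, $2, $2 ; 0/2/1/1
#11 or   $2, $3, $1 ; 0/2/3/1
#12 xori  $2, $0, 10 ; 0/2/10/1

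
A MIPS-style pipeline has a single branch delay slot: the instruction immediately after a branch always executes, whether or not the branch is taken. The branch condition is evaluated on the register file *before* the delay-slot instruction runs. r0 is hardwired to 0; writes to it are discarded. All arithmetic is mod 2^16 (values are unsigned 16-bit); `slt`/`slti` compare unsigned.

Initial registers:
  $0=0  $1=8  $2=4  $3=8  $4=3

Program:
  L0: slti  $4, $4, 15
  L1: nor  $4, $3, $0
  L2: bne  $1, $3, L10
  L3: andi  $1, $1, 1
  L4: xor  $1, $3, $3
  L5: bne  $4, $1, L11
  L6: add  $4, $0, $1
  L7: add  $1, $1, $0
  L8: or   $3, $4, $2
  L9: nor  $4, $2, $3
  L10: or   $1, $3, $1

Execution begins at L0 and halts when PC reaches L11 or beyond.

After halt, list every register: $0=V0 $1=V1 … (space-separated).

$0=0 $1=0 $2=4 $3=8 $4=0

PC=0  slti  $4, $4, 15       | $0=0 $1=8 $2=4 $3=8 $4=1
PC=1  nor  $4, $3, $0        | $0=0 $1=8 $2=4 $3=8 $4=65527
PC=2  bne  $1, $3, L10       | $0=0 $1=8 $2=4 $3=8 $4=65527  [not taken]
PC=3  andi  $1, $1, 1        | $0=0 $1=0 $2=4 $3=8 $4=65527
PC=4  xor  $1, $3, $3        | $0=0 $1=0 $2=4 $3=8 $4=65527
PC=5  bne  $4, $1, L11       | $0=0 $1=0 $2=4 $3=8 $4=65527  [TAKEN]
PC=6  add  $4, $0, $1        | $0=0 $1=0 $2=4 $3=8 $4=0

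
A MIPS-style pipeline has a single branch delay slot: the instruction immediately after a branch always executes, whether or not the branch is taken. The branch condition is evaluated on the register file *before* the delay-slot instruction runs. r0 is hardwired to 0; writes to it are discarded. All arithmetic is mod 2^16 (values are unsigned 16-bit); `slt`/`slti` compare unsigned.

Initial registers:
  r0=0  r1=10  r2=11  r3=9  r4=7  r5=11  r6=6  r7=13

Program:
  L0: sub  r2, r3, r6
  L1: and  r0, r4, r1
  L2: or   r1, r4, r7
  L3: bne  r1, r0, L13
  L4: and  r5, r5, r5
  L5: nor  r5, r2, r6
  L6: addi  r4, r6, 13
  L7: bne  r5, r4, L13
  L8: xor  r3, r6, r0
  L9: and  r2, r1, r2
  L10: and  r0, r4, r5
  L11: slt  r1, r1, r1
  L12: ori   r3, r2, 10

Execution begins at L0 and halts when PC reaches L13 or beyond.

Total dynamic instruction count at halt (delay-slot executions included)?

5

[0] sub  r2, r3, r6  →  {r0:0, r1:10, r2:3, r3:9, r4:7, r5:11, r6:6, r7:13}
[1] and  r0, r4, r1  →  {r0:0, r1:10, r2:3, r3:9, r4:7, r5:11, r6:6, r7:13}
[2] or   r1, r4, r7  →  {r0:0, r1:15, r2:3, r3:9, r4:7, r5:11, r6:6, r7:13}
[3] bne  r1, r0, L13  →  {r0:0, r1:15, r2:3, r3:9, r4:7, r5:11, r6:6, r7:13}  ⟨branch taken⟩
[4] and  r5, r5, r5  →  {r0:0, r1:15, r2:3, r3:9, r4:7, r5:11, r6:6, r7:13}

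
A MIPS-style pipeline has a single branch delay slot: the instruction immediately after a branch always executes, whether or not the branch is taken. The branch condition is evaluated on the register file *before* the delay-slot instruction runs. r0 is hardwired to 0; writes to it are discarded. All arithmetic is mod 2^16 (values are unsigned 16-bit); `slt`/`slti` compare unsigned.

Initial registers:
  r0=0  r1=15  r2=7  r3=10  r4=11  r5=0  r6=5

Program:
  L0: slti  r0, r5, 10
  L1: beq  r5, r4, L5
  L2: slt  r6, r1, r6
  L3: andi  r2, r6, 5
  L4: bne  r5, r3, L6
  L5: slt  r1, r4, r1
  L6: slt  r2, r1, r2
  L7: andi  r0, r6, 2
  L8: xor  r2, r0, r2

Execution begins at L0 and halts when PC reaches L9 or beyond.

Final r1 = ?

PC=0  slti  r0, r5, 10       | r0=0 r1=15 r2=7 r3=10 r4=11 r5=0 r6=5
PC=1  beq  r5, r4, L5        | r0=0 r1=15 r2=7 r3=10 r4=11 r5=0 r6=5  [not taken]
PC=2  slt  r6, r1, r6        | r0=0 r1=15 r2=7 r3=10 r4=11 r5=0 r6=0
PC=3  andi  r2, r6, 5        | r0=0 r1=15 r2=0 r3=10 r4=11 r5=0 r6=0
PC=4  bne  r5, r3, L6        | r0=0 r1=15 r2=0 r3=10 r4=11 r5=0 r6=0  [TAKEN]
PC=5  slt  r1, r4, r1        | r0=0 r1=1 r2=0 r3=10 r4=11 r5=0 r6=0
PC=6  slt  r2, r1, r2        | r0=0 r1=1 r2=0 r3=10 r4=11 r5=0 r6=0
PC=7  andi  r0, r6, 2        | r0=0 r1=1 r2=0 r3=10 r4=11 r5=0 r6=0
PC=8  xor  r2, r0, r2        | r0=0 r1=1 r2=0 r3=10 r4=11 r5=0 r6=0

1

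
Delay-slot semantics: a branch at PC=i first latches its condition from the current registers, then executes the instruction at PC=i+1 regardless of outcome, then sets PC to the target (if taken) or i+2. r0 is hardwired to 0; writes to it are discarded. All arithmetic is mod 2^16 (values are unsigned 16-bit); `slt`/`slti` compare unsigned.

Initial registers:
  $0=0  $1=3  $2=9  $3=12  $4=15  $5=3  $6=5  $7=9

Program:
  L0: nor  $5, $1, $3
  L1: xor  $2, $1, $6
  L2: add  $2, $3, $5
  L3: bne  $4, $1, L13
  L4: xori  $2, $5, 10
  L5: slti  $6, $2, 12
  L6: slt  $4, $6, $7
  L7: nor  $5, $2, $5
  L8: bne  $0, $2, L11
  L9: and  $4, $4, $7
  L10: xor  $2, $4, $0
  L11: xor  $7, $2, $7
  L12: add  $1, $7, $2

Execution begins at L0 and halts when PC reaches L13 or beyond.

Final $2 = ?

PC=0  nor  $5, $1, $3        | $0=0 $1=3 $2=9 $3=12 $4=15 $5=65520 $6=5 $7=9
PC=1  xor  $2, $1, $6        | $0=0 $1=3 $2=6 $3=12 $4=15 $5=65520 $6=5 $7=9
PC=2  add  $2, $3, $5        | $0=0 $1=3 $2=65532 $3=12 $4=15 $5=65520 $6=5 $7=9
PC=3  bne  $4, $1, L13       | $0=0 $1=3 $2=65532 $3=12 $4=15 $5=65520 $6=5 $7=9  [TAKEN]
PC=4  xori  $2, $5, 10       | $0=0 $1=3 $2=65530 $3=12 $4=15 $5=65520 $6=5 $7=9

65530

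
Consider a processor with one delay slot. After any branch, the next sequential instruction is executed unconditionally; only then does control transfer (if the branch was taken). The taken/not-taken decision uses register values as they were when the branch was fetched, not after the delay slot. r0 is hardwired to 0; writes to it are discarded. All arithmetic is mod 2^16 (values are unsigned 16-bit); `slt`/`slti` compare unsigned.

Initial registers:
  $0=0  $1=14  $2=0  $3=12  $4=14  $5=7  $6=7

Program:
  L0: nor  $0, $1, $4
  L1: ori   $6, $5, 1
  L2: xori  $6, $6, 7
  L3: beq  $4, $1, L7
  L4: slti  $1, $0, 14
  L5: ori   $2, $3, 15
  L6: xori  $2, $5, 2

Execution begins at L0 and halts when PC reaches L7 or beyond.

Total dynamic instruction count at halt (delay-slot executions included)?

  step pc=0: nor  $0, $1, $4  regs=(0,14,0,12,14,7,7)
  step pc=1: ori   $6, $5, 1  regs=(0,14,0,12,14,7,7)
  step pc=2: xori  $6, $6, 7  regs=(0,14,0,12,14,7,0)
  step pc=3: beq  $4, $1, L7  cond=T  regs=(0,14,0,12,14,7,0)
  step pc=4: slti  $1, $0, 14  regs=(0,1,0,12,14,7,0)

5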